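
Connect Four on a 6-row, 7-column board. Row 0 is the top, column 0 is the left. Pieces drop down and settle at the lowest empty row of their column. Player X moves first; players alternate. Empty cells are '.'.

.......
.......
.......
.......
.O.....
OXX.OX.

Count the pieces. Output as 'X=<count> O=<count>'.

X=3 O=3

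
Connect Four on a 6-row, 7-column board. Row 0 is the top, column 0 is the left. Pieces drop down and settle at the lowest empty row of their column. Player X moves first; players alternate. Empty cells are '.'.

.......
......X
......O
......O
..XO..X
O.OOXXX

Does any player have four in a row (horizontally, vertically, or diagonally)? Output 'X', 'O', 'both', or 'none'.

none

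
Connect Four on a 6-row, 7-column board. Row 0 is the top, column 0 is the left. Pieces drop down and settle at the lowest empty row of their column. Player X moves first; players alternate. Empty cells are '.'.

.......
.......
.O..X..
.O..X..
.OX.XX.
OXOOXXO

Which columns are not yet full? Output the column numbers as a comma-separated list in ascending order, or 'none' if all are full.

Answer: 0,1,2,3,4,5,6

Derivation:
col 0: top cell = '.' → open
col 1: top cell = '.' → open
col 2: top cell = '.' → open
col 3: top cell = '.' → open
col 4: top cell = '.' → open
col 5: top cell = '.' → open
col 6: top cell = '.' → open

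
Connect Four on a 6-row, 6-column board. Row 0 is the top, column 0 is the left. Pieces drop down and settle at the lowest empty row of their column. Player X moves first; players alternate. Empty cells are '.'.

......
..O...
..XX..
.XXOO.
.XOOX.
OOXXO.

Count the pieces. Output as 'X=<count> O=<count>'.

X=8 O=8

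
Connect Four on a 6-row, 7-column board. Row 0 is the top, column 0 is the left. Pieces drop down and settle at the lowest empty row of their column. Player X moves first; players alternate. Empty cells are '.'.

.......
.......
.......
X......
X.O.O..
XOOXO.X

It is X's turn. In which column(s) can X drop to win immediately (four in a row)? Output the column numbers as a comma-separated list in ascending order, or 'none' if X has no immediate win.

col 0: drop X → WIN!
col 1: drop X → no win
col 2: drop X → no win
col 3: drop X → no win
col 4: drop X → no win
col 5: drop X → no win
col 6: drop X → no win

Answer: 0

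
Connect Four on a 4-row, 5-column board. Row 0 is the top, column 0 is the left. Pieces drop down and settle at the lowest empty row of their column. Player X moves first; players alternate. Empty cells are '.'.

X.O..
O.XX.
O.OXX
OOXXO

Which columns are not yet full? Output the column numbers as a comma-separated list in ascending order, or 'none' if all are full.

col 0: top cell = 'X' → FULL
col 1: top cell = '.' → open
col 2: top cell = 'O' → FULL
col 3: top cell = '.' → open
col 4: top cell = '.' → open

Answer: 1,3,4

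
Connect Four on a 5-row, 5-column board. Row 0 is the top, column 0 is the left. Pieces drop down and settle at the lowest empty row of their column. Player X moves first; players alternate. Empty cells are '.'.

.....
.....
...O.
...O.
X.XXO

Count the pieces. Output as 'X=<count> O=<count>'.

X=3 O=3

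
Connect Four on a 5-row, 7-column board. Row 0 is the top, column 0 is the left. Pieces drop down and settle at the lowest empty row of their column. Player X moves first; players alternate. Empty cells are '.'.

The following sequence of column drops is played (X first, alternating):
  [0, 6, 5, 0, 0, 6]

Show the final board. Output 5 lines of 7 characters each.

Answer: .......
.......
X......
O.....O
X....XO

Derivation:
Move 1: X drops in col 0, lands at row 4
Move 2: O drops in col 6, lands at row 4
Move 3: X drops in col 5, lands at row 4
Move 4: O drops in col 0, lands at row 3
Move 5: X drops in col 0, lands at row 2
Move 6: O drops in col 6, lands at row 3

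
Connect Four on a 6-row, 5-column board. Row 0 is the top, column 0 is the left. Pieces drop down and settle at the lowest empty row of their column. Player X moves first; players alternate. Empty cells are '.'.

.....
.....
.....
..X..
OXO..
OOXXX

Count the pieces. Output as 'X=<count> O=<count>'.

X=5 O=4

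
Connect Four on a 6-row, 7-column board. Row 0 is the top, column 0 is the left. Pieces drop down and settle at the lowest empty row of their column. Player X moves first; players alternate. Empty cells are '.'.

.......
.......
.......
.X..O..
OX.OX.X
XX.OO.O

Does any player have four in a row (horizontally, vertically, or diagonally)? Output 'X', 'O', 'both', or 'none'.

none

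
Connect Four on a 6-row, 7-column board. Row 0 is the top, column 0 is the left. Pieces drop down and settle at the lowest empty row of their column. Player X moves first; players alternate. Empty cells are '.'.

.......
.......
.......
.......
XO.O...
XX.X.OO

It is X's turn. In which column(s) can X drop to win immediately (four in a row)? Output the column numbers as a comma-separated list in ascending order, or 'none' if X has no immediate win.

col 0: drop X → no win
col 1: drop X → no win
col 2: drop X → WIN!
col 3: drop X → no win
col 4: drop X → no win
col 5: drop X → no win
col 6: drop X → no win

Answer: 2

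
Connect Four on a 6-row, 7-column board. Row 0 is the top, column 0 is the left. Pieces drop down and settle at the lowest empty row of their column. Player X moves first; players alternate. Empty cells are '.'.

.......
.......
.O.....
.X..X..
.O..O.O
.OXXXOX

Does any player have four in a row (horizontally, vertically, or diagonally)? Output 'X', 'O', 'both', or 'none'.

none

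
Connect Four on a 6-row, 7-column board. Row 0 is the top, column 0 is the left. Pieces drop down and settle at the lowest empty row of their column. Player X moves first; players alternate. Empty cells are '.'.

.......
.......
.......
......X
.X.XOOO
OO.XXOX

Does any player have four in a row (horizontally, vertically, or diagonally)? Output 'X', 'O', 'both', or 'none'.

none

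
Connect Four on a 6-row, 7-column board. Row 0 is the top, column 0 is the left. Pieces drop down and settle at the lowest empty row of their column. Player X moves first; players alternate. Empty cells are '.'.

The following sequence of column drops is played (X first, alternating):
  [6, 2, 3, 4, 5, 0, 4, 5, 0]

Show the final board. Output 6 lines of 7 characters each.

Move 1: X drops in col 6, lands at row 5
Move 2: O drops in col 2, lands at row 5
Move 3: X drops in col 3, lands at row 5
Move 4: O drops in col 4, lands at row 5
Move 5: X drops in col 5, lands at row 5
Move 6: O drops in col 0, lands at row 5
Move 7: X drops in col 4, lands at row 4
Move 8: O drops in col 5, lands at row 4
Move 9: X drops in col 0, lands at row 4

Answer: .......
.......
.......
.......
X...XO.
O.OXOXX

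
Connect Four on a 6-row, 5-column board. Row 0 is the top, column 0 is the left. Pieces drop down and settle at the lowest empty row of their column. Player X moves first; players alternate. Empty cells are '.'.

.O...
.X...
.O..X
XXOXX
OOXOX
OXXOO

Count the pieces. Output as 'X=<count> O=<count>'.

X=10 O=9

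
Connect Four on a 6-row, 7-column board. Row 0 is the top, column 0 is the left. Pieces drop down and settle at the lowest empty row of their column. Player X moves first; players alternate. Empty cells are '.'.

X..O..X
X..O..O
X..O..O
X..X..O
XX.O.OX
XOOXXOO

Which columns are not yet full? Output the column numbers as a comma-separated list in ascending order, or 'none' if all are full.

col 0: top cell = 'X' → FULL
col 1: top cell = '.' → open
col 2: top cell = '.' → open
col 3: top cell = 'O' → FULL
col 4: top cell = '.' → open
col 5: top cell = '.' → open
col 6: top cell = 'X' → FULL

Answer: 1,2,4,5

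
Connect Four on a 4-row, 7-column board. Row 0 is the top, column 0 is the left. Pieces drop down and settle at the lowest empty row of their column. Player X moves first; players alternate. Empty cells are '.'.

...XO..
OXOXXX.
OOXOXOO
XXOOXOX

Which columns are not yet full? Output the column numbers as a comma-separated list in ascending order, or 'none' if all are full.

Answer: 0,1,2,5,6

Derivation:
col 0: top cell = '.' → open
col 1: top cell = '.' → open
col 2: top cell = '.' → open
col 3: top cell = 'X' → FULL
col 4: top cell = 'O' → FULL
col 5: top cell = '.' → open
col 6: top cell = '.' → open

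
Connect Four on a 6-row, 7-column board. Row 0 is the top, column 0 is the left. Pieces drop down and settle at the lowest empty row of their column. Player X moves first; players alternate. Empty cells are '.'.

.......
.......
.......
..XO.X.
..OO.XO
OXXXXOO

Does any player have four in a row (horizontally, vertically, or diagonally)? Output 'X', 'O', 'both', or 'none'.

X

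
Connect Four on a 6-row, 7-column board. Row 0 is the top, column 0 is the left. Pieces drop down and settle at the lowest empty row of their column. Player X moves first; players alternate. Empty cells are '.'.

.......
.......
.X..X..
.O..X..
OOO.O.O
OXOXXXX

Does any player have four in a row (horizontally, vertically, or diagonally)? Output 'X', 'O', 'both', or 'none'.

X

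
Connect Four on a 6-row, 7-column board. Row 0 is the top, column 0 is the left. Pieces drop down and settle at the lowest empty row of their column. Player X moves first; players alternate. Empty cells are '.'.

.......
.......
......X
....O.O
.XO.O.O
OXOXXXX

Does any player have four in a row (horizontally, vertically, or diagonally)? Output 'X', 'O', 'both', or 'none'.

X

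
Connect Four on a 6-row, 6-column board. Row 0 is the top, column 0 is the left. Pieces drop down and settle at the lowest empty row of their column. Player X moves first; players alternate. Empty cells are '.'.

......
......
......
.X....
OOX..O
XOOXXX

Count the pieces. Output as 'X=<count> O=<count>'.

X=6 O=5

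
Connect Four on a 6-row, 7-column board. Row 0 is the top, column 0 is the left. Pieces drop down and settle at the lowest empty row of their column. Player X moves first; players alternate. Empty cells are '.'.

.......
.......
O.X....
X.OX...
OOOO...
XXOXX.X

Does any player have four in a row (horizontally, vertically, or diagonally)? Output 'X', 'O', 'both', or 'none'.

O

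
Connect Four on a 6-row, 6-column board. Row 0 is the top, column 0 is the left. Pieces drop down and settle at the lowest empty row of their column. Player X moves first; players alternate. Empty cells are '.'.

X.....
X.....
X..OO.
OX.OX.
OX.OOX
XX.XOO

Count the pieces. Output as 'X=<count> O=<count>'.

X=10 O=9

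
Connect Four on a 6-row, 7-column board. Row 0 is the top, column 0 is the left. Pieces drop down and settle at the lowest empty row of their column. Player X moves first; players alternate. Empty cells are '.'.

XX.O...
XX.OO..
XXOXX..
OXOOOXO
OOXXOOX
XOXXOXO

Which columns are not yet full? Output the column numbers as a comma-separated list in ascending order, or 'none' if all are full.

Answer: 2,4,5,6

Derivation:
col 0: top cell = 'X' → FULL
col 1: top cell = 'X' → FULL
col 2: top cell = '.' → open
col 3: top cell = 'O' → FULL
col 4: top cell = '.' → open
col 5: top cell = '.' → open
col 6: top cell = '.' → open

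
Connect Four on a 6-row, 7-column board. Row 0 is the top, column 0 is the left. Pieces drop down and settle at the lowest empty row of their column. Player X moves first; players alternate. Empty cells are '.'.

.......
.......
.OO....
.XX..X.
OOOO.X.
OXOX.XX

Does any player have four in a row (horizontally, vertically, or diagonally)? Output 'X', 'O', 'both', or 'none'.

O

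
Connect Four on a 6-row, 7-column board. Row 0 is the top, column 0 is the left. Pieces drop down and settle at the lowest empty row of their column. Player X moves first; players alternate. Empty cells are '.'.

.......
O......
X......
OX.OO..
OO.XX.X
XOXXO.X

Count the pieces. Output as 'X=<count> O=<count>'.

X=9 O=8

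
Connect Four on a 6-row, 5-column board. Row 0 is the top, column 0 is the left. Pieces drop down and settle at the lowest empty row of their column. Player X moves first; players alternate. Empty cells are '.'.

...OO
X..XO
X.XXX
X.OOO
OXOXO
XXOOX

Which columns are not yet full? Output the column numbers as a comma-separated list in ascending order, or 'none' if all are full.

Answer: 0,1,2

Derivation:
col 0: top cell = '.' → open
col 1: top cell = '.' → open
col 2: top cell = '.' → open
col 3: top cell = 'O' → FULL
col 4: top cell = 'O' → FULL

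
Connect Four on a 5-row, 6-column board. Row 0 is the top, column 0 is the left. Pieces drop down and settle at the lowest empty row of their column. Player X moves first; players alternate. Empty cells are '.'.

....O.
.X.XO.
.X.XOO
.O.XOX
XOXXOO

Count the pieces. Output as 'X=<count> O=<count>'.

X=9 O=9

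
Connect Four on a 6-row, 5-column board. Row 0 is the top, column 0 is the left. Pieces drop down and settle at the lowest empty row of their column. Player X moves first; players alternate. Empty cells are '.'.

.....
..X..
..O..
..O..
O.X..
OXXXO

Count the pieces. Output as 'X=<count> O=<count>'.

X=5 O=5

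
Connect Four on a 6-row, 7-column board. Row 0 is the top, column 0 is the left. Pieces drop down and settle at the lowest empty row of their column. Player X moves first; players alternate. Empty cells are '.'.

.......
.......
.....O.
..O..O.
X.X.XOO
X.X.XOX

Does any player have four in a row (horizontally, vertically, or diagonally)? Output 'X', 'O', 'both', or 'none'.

O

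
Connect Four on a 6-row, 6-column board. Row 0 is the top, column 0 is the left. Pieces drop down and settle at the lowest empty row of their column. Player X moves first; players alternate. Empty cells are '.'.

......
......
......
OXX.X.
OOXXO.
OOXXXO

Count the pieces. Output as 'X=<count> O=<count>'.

X=8 O=7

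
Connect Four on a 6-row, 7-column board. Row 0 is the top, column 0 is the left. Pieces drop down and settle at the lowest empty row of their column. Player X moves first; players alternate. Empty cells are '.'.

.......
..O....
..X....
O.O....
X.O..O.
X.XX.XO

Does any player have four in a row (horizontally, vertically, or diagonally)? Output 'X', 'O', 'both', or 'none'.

none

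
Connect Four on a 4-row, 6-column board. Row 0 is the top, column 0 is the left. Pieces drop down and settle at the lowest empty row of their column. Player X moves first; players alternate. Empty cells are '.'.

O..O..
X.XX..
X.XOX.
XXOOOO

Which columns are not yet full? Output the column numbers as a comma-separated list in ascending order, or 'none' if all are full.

col 0: top cell = 'O' → FULL
col 1: top cell = '.' → open
col 2: top cell = '.' → open
col 3: top cell = 'O' → FULL
col 4: top cell = '.' → open
col 5: top cell = '.' → open

Answer: 1,2,4,5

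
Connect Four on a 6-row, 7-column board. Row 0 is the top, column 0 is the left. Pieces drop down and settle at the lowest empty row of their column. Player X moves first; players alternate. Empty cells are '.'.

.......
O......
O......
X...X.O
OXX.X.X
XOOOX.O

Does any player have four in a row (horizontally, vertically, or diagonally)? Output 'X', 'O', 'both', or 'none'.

none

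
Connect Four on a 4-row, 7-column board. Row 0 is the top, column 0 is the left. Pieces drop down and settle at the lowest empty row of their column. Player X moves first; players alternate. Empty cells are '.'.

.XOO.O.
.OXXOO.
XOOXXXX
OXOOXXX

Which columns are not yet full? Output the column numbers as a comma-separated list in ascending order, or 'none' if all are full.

Answer: 0,4,6

Derivation:
col 0: top cell = '.' → open
col 1: top cell = 'X' → FULL
col 2: top cell = 'O' → FULL
col 3: top cell = 'O' → FULL
col 4: top cell = '.' → open
col 5: top cell = 'O' → FULL
col 6: top cell = '.' → open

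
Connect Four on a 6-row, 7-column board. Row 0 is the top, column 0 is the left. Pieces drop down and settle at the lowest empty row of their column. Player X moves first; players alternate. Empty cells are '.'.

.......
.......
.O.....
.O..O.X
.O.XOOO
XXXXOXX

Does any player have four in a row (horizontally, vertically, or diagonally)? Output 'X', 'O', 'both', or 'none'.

X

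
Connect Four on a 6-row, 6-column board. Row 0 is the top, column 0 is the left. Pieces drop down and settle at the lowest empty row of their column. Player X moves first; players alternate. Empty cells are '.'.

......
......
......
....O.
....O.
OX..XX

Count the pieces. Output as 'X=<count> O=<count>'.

X=3 O=3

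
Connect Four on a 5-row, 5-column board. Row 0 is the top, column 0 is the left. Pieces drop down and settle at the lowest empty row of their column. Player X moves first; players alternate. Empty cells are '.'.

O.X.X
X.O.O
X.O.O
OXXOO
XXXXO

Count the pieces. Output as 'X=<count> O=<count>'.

X=10 O=9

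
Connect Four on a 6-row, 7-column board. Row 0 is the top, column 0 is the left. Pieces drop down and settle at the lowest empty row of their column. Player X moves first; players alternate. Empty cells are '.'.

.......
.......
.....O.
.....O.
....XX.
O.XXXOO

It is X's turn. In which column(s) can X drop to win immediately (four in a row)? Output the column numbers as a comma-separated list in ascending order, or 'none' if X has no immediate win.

Answer: 1

Derivation:
col 0: drop X → no win
col 1: drop X → WIN!
col 2: drop X → no win
col 3: drop X → no win
col 4: drop X → no win
col 5: drop X → no win
col 6: drop X → no win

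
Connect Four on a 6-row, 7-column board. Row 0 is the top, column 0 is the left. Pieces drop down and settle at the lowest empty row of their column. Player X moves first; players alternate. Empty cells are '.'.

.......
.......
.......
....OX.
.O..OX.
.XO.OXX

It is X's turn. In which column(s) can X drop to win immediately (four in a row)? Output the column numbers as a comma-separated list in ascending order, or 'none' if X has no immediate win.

Answer: 5

Derivation:
col 0: drop X → no win
col 1: drop X → no win
col 2: drop X → no win
col 3: drop X → no win
col 4: drop X → no win
col 5: drop X → WIN!
col 6: drop X → no win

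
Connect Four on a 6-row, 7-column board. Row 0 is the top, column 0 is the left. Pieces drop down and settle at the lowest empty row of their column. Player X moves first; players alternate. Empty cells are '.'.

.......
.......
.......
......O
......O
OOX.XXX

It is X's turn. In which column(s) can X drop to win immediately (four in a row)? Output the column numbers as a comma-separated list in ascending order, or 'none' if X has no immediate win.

Answer: 3

Derivation:
col 0: drop X → no win
col 1: drop X → no win
col 2: drop X → no win
col 3: drop X → WIN!
col 4: drop X → no win
col 5: drop X → no win
col 6: drop X → no win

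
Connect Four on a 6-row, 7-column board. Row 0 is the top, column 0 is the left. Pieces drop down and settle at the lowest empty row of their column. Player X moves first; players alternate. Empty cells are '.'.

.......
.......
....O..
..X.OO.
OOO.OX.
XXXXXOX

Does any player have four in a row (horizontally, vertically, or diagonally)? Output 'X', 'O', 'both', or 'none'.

X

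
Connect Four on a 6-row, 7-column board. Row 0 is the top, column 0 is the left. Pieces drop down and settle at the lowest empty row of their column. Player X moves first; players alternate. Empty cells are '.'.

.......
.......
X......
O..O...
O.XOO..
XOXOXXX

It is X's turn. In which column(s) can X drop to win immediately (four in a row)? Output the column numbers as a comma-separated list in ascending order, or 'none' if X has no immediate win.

Answer: none

Derivation:
col 0: drop X → no win
col 1: drop X → no win
col 2: drop X → no win
col 3: drop X → no win
col 4: drop X → no win
col 5: drop X → no win
col 6: drop X → no win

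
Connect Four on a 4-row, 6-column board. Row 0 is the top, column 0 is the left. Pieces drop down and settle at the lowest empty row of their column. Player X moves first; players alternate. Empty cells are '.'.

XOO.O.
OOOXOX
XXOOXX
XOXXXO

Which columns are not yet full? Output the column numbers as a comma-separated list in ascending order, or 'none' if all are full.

Answer: 3,5

Derivation:
col 0: top cell = 'X' → FULL
col 1: top cell = 'O' → FULL
col 2: top cell = 'O' → FULL
col 3: top cell = '.' → open
col 4: top cell = 'O' → FULL
col 5: top cell = '.' → open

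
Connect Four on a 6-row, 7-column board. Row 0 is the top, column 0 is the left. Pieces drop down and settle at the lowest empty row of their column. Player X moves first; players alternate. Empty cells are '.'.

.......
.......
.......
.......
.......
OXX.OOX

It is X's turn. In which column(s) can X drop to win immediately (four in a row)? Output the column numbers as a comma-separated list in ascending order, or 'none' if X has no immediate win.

col 0: drop X → no win
col 1: drop X → no win
col 2: drop X → no win
col 3: drop X → no win
col 4: drop X → no win
col 5: drop X → no win
col 6: drop X → no win

Answer: none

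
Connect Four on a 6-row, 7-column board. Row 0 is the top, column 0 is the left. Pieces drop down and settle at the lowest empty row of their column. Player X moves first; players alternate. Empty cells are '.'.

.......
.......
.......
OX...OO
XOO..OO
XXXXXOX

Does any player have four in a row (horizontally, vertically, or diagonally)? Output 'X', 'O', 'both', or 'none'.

X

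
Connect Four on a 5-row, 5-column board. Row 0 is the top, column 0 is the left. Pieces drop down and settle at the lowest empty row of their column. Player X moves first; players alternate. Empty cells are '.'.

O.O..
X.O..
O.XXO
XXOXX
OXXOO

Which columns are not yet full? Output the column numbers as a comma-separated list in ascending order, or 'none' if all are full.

Answer: 1,3,4

Derivation:
col 0: top cell = 'O' → FULL
col 1: top cell = '.' → open
col 2: top cell = 'O' → FULL
col 3: top cell = '.' → open
col 4: top cell = '.' → open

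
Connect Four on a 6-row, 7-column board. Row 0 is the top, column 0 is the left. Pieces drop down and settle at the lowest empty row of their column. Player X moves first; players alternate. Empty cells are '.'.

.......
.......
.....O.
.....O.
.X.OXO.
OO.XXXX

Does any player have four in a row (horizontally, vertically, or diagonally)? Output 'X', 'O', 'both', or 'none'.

X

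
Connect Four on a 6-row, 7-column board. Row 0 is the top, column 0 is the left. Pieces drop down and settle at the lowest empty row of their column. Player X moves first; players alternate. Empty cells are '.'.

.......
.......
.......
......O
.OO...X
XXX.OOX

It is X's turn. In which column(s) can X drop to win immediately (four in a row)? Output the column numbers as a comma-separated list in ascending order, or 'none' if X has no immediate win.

col 0: drop X → no win
col 1: drop X → no win
col 2: drop X → no win
col 3: drop X → WIN!
col 4: drop X → no win
col 5: drop X → no win
col 6: drop X → no win

Answer: 3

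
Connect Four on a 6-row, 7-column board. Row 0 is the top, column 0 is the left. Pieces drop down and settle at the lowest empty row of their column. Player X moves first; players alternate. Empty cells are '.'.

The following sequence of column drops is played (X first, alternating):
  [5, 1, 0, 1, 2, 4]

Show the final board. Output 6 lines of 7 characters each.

Answer: .......
.......
.......
.......
.O.....
XOX.OX.

Derivation:
Move 1: X drops in col 5, lands at row 5
Move 2: O drops in col 1, lands at row 5
Move 3: X drops in col 0, lands at row 5
Move 4: O drops in col 1, lands at row 4
Move 5: X drops in col 2, lands at row 5
Move 6: O drops in col 4, lands at row 5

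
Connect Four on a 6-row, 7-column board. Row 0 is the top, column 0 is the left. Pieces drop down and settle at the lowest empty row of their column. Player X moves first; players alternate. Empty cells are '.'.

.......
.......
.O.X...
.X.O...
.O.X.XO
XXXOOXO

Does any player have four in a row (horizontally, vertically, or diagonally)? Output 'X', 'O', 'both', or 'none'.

none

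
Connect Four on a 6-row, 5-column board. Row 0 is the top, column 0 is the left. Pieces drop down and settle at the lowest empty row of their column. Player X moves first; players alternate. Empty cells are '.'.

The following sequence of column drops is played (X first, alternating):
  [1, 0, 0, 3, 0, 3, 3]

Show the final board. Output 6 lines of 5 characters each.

Move 1: X drops in col 1, lands at row 5
Move 2: O drops in col 0, lands at row 5
Move 3: X drops in col 0, lands at row 4
Move 4: O drops in col 3, lands at row 5
Move 5: X drops in col 0, lands at row 3
Move 6: O drops in col 3, lands at row 4
Move 7: X drops in col 3, lands at row 3

Answer: .....
.....
.....
X..X.
X..O.
OX.O.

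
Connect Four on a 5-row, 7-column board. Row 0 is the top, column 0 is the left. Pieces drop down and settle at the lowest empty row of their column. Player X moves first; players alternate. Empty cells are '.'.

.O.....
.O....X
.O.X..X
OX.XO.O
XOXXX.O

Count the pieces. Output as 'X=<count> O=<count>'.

X=9 O=8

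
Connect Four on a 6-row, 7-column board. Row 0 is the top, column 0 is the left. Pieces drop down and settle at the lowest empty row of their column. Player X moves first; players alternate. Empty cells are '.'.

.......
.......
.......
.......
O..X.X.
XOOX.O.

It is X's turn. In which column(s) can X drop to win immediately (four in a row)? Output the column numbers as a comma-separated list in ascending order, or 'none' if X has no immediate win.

Answer: none

Derivation:
col 0: drop X → no win
col 1: drop X → no win
col 2: drop X → no win
col 3: drop X → no win
col 4: drop X → no win
col 5: drop X → no win
col 6: drop X → no win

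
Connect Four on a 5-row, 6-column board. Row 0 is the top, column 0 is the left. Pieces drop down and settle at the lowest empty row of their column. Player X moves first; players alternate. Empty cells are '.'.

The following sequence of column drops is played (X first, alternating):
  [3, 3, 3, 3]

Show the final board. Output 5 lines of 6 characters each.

Answer: ......
...O..
...X..
...O..
...X..

Derivation:
Move 1: X drops in col 3, lands at row 4
Move 2: O drops in col 3, lands at row 3
Move 3: X drops in col 3, lands at row 2
Move 4: O drops in col 3, lands at row 1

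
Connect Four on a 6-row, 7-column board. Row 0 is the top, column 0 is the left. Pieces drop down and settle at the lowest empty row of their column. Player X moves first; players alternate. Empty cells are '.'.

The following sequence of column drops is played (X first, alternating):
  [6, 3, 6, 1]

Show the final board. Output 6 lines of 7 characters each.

Answer: .......
.......
.......
.......
......X
.O.O..X

Derivation:
Move 1: X drops in col 6, lands at row 5
Move 2: O drops in col 3, lands at row 5
Move 3: X drops in col 6, lands at row 4
Move 4: O drops in col 1, lands at row 5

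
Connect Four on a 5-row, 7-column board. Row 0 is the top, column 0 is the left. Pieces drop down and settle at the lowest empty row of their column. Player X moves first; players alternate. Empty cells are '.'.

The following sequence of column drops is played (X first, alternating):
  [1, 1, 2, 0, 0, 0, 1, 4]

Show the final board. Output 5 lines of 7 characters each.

Move 1: X drops in col 1, lands at row 4
Move 2: O drops in col 1, lands at row 3
Move 3: X drops in col 2, lands at row 4
Move 4: O drops in col 0, lands at row 4
Move 5: X drops in col 0, lands at row 3
Move 6: O drops in col 0, lands at row 2
Move 7: X drops in col 1, lands at row 2
Move 8: O drops in col 4, lands at row 4

Answer: .......
.......
OX.....
XO.....
OXX.O..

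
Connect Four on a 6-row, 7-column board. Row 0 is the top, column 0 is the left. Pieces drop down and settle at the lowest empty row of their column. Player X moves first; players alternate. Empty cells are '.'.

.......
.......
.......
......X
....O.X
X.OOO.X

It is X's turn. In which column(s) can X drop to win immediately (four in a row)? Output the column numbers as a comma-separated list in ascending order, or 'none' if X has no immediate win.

Answer: 6

Derivation:
col 0: drop X → no win
col 1: drop X → no win
col 2: drop X → no win
col 3: drop X → no win
col 4: drop X → no win
col 5: drop X → no win
col 6: drop X → WIN!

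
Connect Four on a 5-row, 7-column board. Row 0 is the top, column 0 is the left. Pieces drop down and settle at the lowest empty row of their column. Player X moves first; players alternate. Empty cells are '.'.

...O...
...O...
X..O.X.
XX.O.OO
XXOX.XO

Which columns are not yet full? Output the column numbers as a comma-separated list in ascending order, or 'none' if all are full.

Answer: 0,1,2,4,5,6

Derivation:
col 0: top cell = '.' → open
col 1: top cell = '.' → open
col 2: top cell = '.' → open
col 3: top cell = 'O' → FULL
col 4: top cell = '.' → open
col 5: top cell = '.' → open
col 6: top cell = '.' → open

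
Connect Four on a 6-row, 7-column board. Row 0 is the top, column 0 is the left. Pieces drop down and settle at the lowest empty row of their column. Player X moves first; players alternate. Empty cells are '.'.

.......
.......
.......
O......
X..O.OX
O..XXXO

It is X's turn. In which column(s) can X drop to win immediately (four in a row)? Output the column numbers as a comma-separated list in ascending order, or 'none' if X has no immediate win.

Answer: 2

Derivation:
col 0: drop X → no win
col 1: drop X → no win
col 2: drop X → WIN!
col 3: drop X → no win
col 4: drop X → no win
col 5: drop X → no win
col 6: drop X → no win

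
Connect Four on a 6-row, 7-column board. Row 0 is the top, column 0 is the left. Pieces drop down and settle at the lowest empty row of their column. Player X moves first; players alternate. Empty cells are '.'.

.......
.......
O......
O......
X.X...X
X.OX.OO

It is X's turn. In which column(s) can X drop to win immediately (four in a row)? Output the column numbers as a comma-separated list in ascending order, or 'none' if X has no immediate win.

col 0: drop X → no win
col 1: drop X → no win
col 2: drop X → no win
col 3: drop X → no win
col 4: drop X → no win
col 5: drop X → no win
col 6: drop X → no win

Answer: none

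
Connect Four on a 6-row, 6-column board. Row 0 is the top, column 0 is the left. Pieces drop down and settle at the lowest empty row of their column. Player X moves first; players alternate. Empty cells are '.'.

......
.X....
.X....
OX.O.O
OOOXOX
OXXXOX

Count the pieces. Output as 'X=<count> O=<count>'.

X=9 O=9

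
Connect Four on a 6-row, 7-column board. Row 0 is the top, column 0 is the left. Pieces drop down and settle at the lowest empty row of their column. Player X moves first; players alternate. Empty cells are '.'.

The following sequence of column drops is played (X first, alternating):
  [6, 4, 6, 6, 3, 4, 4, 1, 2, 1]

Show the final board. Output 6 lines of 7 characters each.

Move 1: X drops in col 6, lands at row 5
Move 2: O drops in col 4, lands at row 5
Move 3: X drops in col 6, lands at row 4
Move 4: O drops in col 6, lands at row 3
Move 5: X drops in col 3, lands at row 5
Move 6: O drops in col 4, lands at row 4
Move 7: X drops in col 4, lands at row 3
Move 8: O drops in col 1, lands at row 5
Move 9: X drops in col 2, lands at row 5
Move 10: O drops in col 1, lands at row 4

Answer: .......
.......
.......
....X.O
.O..O.X
.OXXO.X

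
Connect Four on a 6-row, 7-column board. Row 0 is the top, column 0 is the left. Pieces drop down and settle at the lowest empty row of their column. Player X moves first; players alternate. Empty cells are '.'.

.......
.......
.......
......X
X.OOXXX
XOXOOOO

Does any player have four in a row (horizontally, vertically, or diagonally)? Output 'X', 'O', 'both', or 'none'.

O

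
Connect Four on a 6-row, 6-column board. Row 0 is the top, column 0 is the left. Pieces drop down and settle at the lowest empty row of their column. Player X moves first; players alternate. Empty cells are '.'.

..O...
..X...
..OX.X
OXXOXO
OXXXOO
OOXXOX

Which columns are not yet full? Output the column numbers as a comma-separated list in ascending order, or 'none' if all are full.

Answer: 0,1,3,4,5

Derivation:
col 0: top cell = '.' → open
col 1: top cell = '.' → open
col 2: top cell = 'O' → FULL
col 3: top cell = '.' → open
col 4: top cell = '.' → open
col 5: top cell = '.' → open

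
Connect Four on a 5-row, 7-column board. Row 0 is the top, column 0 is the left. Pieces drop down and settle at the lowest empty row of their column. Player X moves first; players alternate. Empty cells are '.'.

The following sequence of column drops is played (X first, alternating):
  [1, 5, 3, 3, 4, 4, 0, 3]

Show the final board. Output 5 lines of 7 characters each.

Move 1: X drops in col 1, lands at row 4
Move 2: O drops in col 5, lands at row 4
Move 3: X drops in col 3, lands at row 4
Move 4: O drops in col 3, lands at row 3
Move 5: X drops in col 4, lands at row 4
Move 6: O drops in col 4, lands at row 3
Move 7: X drops in col 0, lands at row 4
Move 8: O drops in col 3, lands at row 2

Answer: .......
.......
...O...
...OO..
XX.XXO.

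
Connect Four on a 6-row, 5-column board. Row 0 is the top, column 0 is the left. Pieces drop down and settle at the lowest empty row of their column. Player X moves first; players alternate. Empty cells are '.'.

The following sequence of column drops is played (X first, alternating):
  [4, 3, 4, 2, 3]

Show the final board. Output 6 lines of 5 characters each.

Move 1: X drops in col 4, lands at row 5
Move 2: O drops in col 3, lands at row 5
Move 3: X drops in col 4, lands at row 4
Move 4: O drops in col 2, lands at row 5
Move 5: X drops in col 3, lands at row 4

Answer: .....
.....
.....
.....
...XX
..OOX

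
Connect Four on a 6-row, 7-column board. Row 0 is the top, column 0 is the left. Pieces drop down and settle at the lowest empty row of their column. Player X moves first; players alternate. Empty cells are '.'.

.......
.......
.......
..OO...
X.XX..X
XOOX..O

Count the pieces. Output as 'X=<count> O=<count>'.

X=6 O=5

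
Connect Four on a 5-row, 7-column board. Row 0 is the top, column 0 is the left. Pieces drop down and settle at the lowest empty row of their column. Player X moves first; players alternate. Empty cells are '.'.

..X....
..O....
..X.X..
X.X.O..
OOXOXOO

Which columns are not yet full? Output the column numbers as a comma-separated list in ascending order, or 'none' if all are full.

col 0: top cell = '.' → open
col 1: top cell = '.' → open
col 2: top cell = 'X' → FULL
col 3: top cell = '.' → open
col 4: top cell = '.' → open
col 5: top cell = '.' → open
col 6: top cell = '.' → open

Answer: 0,1,3,4,5,6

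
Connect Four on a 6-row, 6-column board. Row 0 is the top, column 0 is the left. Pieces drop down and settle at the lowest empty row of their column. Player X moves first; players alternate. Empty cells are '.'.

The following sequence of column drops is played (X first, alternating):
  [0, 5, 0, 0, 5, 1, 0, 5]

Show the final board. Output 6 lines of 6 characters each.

Move 1: X drops in col 0, lands at row 5
Move 2: O drops in col 5, lands at row 5
Move 3: X drops in col 0, lands at row 4
Move 4: O drops in col 0, lands at row 3
Move 5: X drops in col 5, lands at row 4
Move 6: O drops in col 1, lands at row 5
Move 7: X drops in col 0, lands at row 2
Move 8: O drops in col 5, lands at row 3

Answer: ......
......
X.....
O....O
X....X
XO...O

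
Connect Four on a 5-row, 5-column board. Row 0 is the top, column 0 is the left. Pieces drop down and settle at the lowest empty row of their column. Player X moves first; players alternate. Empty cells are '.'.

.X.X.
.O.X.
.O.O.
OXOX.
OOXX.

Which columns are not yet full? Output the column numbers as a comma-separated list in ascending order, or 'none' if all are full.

Answer: 0,2,4

Derivation:
col 0: top cell = '.' → open
col 1: top cell = 'X' → FULL
col 2: top cell = '.' → open
col 3: top cell = 'X' → FULL
col 4: top cell = '.' → open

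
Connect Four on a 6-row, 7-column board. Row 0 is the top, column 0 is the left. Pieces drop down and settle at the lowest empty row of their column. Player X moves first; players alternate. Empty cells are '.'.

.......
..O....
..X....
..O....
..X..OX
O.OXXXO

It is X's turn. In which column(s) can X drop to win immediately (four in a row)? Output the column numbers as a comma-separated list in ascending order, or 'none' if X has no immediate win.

col 0: drop X → no win
col 1: drop X → no win
col 2: drop X → no win
col 3: drop X → no win
col 4: drop X → no win
col 5: drop X → no win
col 6: drop X → no win

Answer: none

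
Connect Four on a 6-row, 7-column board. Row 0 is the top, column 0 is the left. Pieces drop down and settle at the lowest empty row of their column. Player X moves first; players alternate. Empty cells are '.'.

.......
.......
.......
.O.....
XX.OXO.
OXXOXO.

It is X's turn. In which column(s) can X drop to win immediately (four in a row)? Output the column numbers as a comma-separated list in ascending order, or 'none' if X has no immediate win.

Answer: none

Derivation:
col 0: drop X → no win
col 1: drop X → no win
col 2: drop X → no win
col 3: drop X → no win
col 4: drop X → no win
col 5: drop X → no win
col 6: drop X → no win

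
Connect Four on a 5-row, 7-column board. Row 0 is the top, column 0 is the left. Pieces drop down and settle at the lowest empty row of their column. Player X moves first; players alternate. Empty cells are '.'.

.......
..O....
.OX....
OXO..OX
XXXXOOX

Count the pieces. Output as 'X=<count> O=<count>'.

X=8 O=7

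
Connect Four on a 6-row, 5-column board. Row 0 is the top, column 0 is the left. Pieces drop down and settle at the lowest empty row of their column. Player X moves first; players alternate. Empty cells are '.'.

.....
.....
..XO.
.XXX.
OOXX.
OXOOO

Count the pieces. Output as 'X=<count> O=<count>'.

X=7 O=7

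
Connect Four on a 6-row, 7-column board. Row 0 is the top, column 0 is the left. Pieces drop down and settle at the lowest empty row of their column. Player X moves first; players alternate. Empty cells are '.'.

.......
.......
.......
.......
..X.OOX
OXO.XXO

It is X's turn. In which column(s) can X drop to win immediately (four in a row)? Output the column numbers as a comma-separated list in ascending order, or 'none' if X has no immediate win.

Answer: none

Derivation:
col 0: drop X → no win
col 1: drop X → no win
col 2: drop X → no win
col 3: drop X → no win
col 4: drop X → no win
col 5: drop X → no win
col 6: drop X → no win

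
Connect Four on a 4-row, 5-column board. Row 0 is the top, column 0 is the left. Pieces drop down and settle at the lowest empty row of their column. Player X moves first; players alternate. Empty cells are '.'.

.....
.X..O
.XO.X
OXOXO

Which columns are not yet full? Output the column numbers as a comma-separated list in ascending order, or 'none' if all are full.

Answer: 0,1,2,3,4

Derivation:
col 0: top cell = '.' → open
col 1: top cell = '.' → open
col 2: top cell = '.' → open
col 3: top cell = '.' → open
col 4: top cell = '.' → open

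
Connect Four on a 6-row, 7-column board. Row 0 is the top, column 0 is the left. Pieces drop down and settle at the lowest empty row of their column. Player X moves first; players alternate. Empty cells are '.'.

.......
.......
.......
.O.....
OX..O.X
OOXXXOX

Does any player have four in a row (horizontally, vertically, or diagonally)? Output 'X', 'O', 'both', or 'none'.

none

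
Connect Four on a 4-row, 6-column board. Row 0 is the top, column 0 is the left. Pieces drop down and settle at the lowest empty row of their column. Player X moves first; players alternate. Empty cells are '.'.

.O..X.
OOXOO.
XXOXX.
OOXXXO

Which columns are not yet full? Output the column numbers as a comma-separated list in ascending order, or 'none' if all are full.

col 0: top cell = '.' → open
col 1: top cell = 'O' → FULL
col 2: top cell = '.' → open
col 3: top cell = '.' → open
col 4: top cell = 'X' → FULL
col 5: top cell = '.' → open

Answer: 0,2,3,5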